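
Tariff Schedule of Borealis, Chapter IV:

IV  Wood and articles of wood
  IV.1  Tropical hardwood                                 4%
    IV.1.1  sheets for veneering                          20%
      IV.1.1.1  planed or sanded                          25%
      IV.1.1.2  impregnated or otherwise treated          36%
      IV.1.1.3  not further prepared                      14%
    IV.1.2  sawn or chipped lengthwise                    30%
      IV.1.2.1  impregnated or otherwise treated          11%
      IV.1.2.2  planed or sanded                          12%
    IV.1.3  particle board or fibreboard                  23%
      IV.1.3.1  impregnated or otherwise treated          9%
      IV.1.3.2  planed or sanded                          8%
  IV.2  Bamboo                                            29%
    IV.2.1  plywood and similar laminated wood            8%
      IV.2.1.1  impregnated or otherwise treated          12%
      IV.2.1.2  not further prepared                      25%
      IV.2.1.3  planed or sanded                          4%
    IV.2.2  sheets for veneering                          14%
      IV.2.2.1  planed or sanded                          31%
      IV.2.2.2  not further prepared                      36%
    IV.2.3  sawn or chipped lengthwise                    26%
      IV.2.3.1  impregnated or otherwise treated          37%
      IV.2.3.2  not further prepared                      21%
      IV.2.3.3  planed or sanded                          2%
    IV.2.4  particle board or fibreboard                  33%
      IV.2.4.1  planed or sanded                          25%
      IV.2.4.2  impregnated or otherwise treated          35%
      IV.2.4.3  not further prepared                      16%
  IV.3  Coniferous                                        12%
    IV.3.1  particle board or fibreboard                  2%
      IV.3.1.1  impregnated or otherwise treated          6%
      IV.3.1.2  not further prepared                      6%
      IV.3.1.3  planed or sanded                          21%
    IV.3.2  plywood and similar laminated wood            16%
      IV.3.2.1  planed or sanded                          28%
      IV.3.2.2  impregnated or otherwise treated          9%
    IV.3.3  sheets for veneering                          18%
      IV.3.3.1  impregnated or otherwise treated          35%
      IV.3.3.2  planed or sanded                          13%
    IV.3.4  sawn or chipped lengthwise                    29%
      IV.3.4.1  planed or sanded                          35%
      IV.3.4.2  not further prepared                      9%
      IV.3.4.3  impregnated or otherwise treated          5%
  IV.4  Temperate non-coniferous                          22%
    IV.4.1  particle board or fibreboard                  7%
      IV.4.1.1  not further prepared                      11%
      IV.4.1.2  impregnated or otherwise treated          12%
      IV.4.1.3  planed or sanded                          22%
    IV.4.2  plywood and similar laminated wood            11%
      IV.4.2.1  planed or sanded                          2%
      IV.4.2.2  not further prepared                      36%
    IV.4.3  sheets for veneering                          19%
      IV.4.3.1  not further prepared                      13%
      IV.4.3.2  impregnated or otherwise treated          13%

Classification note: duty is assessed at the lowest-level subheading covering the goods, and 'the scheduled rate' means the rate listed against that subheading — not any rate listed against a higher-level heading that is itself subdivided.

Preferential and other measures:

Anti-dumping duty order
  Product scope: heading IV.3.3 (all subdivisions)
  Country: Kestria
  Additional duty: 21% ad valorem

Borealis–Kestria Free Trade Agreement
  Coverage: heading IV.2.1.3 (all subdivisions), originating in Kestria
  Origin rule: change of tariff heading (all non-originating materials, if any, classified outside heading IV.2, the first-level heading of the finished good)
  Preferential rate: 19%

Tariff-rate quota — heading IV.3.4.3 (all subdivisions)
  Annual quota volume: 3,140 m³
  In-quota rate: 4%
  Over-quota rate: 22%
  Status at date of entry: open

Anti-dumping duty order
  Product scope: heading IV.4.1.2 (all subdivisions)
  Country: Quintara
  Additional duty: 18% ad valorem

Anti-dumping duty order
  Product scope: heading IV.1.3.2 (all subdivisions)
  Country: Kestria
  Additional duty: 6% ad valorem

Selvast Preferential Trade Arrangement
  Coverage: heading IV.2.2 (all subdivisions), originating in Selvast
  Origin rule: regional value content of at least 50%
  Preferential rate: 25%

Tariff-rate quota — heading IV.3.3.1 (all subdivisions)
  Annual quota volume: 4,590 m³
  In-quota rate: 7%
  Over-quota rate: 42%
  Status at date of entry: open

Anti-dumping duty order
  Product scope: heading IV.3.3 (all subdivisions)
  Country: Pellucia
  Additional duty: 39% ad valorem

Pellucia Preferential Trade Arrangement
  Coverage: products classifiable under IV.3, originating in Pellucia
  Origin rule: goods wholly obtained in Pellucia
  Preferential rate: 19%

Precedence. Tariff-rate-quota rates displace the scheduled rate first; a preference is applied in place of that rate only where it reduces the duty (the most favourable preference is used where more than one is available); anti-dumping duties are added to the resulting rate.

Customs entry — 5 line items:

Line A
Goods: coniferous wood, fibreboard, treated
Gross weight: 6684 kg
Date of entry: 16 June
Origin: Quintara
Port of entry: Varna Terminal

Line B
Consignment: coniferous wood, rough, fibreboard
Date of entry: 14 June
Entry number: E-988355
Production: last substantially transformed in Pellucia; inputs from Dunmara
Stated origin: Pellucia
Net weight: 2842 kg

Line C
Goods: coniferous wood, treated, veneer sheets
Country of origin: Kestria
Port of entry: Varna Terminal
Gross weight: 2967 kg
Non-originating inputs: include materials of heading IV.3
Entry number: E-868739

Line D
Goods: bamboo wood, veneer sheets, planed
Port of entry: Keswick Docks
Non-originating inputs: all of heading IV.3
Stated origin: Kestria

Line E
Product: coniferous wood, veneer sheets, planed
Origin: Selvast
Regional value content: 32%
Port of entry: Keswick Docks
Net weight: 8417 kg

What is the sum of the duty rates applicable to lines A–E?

Line A: coniferous → IV.3; fibreboard → IV.3.1; treated → IV.3.1.1. Scheduled 6%. No special measure applies. → 6%.
Line B: coniferous → IV.3; fibreboard → IV.3.1; rough → IV.3.1.2. Scheduled 6%. Pellucia agreement on IV.3: not wholly obtained. → 6%.
Line C: coniferous → IV.3; veneer sheets → IV.3.3; treated → IV.3.3.1. Scheduled 35%. quota on IV.3.3.1 open → in-quota 7%; Kestria agreement on IV.2.1.3: IV.3.3.1 not covered; anti-dumping (Kestria, IV.3.3): +21%; total 7% + 21% = 28%. → 28%.
Line D: bamboo → IV.2; veneer sheets → IV.2.2; planed → IV.2.2.1. Scheduled 31%. Kestria agreement on IV.2.1.3: IV.2.2.1 not covered. → 31%.
Line E: coniferous → IV.3; veneer sheets → IV.3.3; planed → IV.3.3.2. Scheduled 13%. Selvast agreement on IV.2.2: IV.3.3.2 not covered. → 13%.
Sum: 6% + 6% + 28% + 31% + 13% = 84%.

84%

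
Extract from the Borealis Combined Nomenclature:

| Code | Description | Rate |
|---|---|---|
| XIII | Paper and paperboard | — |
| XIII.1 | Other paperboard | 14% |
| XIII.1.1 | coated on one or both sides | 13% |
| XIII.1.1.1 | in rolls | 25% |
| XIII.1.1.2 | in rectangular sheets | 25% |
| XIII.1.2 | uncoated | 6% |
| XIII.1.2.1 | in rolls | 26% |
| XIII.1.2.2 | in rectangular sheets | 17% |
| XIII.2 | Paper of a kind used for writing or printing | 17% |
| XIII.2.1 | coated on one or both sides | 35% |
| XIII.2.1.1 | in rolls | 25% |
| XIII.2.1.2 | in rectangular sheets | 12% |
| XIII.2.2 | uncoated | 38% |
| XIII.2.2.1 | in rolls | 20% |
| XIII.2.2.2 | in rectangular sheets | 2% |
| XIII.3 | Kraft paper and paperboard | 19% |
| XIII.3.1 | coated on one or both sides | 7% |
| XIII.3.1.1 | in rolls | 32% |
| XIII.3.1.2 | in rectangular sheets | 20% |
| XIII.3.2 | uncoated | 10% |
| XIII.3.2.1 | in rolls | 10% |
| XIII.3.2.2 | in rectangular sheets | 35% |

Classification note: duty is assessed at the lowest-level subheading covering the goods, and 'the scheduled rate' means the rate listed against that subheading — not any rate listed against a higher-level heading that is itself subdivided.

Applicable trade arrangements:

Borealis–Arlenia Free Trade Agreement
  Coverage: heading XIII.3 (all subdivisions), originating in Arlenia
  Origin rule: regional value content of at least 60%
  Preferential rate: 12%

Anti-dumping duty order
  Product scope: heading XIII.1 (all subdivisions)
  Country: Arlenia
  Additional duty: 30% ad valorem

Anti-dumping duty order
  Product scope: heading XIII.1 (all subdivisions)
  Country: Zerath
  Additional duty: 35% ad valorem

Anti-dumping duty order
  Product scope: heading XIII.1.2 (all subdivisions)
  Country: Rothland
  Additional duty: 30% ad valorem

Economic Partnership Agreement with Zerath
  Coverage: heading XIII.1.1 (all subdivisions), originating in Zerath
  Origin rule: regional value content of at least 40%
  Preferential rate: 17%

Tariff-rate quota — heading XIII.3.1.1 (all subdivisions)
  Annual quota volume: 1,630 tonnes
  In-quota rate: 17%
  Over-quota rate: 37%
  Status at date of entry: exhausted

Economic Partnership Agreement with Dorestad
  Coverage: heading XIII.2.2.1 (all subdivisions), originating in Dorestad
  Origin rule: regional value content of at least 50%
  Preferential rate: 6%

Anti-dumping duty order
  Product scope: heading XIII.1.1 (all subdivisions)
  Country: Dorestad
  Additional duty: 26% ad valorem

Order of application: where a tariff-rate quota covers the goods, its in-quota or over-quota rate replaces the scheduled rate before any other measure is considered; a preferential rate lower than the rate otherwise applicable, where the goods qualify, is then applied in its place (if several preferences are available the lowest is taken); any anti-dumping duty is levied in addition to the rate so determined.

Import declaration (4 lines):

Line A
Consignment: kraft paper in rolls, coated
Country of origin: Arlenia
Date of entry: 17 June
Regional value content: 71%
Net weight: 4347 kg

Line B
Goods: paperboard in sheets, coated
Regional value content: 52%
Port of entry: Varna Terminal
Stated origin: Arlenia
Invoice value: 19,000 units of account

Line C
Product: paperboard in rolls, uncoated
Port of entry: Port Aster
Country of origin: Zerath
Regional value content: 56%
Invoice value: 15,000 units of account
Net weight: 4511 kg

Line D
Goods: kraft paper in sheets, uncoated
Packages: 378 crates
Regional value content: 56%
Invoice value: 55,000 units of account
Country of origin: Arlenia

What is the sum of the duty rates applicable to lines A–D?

163%

Line A: kraft paper → XIII.3; coated → XIII.3.1; in rolls → XIII.3.1.1. Scheduled 32%. quota on XIII.3.1.1 exhausted → over-quota 37%; Arlenia agreement on XIII.3: RVC ≥ 60% → 12% available; preferential 12%. → 12%.
Line B: paperboard → XIII.1; coated → XIII.1.1; in sheets → XIII.1.1.2. Scheduled 25%. Arlenia agreement on XIII.3: XIII.1.1.2 not covered; anti-dumping (Arlenia, XIII.1): +30%; total 25% + 30% = 55%. → 55%.
Line C: paperboard → XIII.1; uncoated → XIII.1.2; in rolls → XIII.1.2.1. Scheduled 26%. Zerath agreement on XIII.1.1: XIII.1.2.1 not covered; anti-dumping (Zerath, XIII.1): +35%; total 26% + 35% = 61%. → 61%.
Line D: kraft paper → XIII.3; uncoated → XIII.3.2; in sheets → XIII.3.2.2. Scheduled 35%. Arlenia agreement on XIII.3: RVC < 60%. → 35%.
Sum: 12% + 55% + 61% + 35% = 163%.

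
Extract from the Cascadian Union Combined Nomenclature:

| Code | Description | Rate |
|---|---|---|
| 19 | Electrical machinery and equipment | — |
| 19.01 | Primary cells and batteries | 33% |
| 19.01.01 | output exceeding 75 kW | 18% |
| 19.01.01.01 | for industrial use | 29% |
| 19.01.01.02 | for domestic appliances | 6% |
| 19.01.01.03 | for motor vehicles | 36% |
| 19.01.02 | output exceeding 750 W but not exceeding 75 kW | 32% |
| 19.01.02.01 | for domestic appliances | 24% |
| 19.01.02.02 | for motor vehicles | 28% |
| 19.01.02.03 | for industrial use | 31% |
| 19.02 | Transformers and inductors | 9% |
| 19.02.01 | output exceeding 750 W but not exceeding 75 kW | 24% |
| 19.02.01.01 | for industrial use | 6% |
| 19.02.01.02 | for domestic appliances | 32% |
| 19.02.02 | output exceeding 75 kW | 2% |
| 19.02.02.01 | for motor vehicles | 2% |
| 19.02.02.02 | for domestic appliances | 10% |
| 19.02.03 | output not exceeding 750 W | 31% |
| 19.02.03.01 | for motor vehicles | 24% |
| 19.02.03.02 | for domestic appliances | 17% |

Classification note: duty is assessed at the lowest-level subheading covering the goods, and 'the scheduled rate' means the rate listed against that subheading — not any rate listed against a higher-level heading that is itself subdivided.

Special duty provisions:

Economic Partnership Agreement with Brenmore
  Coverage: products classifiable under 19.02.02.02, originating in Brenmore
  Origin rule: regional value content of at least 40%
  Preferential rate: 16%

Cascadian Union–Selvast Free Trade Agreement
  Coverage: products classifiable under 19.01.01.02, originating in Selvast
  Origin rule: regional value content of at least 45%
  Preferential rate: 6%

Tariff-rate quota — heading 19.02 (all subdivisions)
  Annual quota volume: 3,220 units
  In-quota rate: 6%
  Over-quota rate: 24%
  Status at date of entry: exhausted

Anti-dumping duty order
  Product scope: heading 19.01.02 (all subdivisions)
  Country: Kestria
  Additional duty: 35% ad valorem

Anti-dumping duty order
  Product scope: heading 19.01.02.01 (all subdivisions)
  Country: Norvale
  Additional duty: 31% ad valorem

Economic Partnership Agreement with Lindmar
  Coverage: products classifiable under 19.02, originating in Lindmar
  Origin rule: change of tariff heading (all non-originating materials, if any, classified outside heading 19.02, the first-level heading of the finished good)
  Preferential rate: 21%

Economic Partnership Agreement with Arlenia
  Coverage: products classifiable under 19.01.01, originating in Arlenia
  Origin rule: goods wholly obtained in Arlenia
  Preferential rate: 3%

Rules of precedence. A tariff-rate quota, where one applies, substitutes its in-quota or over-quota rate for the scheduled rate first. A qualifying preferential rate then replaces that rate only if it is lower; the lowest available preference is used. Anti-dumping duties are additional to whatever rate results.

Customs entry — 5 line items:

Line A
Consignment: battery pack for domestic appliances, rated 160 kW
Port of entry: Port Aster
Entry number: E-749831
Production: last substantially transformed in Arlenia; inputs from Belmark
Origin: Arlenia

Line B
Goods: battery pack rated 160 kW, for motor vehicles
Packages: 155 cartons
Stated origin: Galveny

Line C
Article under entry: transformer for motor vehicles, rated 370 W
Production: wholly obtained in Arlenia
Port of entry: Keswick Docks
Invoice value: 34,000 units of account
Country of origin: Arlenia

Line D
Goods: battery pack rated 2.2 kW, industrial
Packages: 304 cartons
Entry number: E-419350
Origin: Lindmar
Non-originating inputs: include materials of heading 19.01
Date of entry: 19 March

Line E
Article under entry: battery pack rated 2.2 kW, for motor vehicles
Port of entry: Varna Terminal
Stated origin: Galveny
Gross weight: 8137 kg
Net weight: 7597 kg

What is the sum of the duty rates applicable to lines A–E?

125%

Line A: battery pack → 19.01; rated 160 kW → 19.01.01; for domestic appliances → 19.01.01.02. Scheduled 6%. Arlenia agreement on 19.01.01: not wholly obtained. → 6%.
Line B: battery pack → 19.01; rated 160 kW → 19.01.01; for motor vehicles → 19.01.01.03. Scheduled 36%. No special measure applies. → 36%.
Line C: transformer → 19.02; rated 370 W → 19.02.03; for motor vehicles → 19.02.03.01. Scheduled 24%. quota on 19.02 exhausted → over-quota 24%; Arlenia agreement on 19.01.01: 19.02.03.01 not covered. → 24%.
Line D: battery pack → 19.01; rated 2.2 kW → 19.01.02; industrial → 19.01.02.03. Scheduled 31%. Lindmar agreement on 19.02: 19.01.02.03 not covered. → 31%.
Line E: battery pack → 19.01; rated 2.2 kW → 19.01.02; for motor vehicles → 19.01.02.02. Scheduled 28%. No special measure applies. → 28%.
Sum: 6% + 36% + 24% + 31% + 28% = 125%.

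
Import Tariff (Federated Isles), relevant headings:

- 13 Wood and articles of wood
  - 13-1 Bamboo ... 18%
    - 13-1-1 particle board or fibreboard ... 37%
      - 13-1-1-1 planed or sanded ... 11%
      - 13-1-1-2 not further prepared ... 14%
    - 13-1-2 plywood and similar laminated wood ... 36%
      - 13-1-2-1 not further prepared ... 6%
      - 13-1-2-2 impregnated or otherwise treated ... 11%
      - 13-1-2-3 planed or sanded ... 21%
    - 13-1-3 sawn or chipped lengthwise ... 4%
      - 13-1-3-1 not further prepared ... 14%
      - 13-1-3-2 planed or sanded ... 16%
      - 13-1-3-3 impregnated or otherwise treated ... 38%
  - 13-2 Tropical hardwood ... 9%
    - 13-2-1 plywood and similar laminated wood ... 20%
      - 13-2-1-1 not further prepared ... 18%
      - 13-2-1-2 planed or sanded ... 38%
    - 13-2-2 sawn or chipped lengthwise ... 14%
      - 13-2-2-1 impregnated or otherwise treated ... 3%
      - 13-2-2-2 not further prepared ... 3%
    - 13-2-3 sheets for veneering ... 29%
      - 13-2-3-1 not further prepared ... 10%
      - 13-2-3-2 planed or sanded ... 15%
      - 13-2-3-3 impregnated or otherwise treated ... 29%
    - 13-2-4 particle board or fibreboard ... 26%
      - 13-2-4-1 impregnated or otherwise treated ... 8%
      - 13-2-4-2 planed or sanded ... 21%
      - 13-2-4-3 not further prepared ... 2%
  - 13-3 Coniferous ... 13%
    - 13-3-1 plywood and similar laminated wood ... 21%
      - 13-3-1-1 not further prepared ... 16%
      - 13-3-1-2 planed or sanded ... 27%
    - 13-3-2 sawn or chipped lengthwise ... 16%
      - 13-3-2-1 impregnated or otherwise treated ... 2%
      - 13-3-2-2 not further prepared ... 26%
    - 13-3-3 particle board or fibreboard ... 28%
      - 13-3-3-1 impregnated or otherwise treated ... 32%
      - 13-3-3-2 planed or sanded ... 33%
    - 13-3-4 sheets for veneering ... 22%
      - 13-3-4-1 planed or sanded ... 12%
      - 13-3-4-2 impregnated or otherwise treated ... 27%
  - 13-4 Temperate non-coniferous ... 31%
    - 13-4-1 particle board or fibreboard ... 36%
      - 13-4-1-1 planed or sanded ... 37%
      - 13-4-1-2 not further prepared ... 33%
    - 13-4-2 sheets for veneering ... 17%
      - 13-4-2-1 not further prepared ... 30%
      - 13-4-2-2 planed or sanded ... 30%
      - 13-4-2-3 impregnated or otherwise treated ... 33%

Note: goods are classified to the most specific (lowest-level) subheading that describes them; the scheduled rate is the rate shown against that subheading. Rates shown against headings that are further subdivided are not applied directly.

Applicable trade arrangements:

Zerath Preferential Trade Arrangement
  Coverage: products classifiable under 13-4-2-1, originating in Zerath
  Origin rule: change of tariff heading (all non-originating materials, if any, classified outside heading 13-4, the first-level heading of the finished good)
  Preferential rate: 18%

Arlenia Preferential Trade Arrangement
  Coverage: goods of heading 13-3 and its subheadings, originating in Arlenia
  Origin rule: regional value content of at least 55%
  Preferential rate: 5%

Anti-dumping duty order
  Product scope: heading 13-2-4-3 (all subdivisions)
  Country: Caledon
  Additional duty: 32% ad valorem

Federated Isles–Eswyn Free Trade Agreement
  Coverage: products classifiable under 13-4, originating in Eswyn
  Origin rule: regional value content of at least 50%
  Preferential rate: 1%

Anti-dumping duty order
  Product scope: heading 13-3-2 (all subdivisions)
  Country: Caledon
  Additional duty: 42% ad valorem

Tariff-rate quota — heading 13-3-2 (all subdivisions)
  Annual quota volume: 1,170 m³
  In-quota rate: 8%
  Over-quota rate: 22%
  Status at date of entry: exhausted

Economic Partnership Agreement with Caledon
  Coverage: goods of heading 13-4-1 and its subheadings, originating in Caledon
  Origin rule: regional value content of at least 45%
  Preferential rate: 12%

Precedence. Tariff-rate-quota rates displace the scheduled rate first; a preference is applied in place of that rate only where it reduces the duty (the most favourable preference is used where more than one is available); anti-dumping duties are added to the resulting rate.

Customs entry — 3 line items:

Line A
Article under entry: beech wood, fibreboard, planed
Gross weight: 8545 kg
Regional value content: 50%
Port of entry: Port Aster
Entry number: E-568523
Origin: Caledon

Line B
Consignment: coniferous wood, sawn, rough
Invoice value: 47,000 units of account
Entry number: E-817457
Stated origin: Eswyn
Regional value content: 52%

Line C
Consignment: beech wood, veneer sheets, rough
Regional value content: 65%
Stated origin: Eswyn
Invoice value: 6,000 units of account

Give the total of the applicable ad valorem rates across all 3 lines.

35%

Line A: beech → 13-4; fibreboard → 13-4-1; planed → 13-4-1-1. Scheduled 37%. Caledon agreement on 13-4-1: RVC ≥ 45% → 12% available; preferential 12%. → 12%.
Line B: coniferous → 13-3; sawn → 13-3-2; rough → 13-3-2-2. Scheduled 26%. quota on 13-3-2 exhausted → over-quota 22%; Eswyn agreement on 13-4: 13-3-2-2 not covered. → 22%.
Line C: beech → 13-4; veneer sheets → 13-4-2; rough → 13-4-2-1. Scheduled 30%. Eswyn agreement on 13-4: RVC ≥ 50% → 1% available; preferential 1%. → 1%.
Sum: 12% + 22% + 1% = 35%.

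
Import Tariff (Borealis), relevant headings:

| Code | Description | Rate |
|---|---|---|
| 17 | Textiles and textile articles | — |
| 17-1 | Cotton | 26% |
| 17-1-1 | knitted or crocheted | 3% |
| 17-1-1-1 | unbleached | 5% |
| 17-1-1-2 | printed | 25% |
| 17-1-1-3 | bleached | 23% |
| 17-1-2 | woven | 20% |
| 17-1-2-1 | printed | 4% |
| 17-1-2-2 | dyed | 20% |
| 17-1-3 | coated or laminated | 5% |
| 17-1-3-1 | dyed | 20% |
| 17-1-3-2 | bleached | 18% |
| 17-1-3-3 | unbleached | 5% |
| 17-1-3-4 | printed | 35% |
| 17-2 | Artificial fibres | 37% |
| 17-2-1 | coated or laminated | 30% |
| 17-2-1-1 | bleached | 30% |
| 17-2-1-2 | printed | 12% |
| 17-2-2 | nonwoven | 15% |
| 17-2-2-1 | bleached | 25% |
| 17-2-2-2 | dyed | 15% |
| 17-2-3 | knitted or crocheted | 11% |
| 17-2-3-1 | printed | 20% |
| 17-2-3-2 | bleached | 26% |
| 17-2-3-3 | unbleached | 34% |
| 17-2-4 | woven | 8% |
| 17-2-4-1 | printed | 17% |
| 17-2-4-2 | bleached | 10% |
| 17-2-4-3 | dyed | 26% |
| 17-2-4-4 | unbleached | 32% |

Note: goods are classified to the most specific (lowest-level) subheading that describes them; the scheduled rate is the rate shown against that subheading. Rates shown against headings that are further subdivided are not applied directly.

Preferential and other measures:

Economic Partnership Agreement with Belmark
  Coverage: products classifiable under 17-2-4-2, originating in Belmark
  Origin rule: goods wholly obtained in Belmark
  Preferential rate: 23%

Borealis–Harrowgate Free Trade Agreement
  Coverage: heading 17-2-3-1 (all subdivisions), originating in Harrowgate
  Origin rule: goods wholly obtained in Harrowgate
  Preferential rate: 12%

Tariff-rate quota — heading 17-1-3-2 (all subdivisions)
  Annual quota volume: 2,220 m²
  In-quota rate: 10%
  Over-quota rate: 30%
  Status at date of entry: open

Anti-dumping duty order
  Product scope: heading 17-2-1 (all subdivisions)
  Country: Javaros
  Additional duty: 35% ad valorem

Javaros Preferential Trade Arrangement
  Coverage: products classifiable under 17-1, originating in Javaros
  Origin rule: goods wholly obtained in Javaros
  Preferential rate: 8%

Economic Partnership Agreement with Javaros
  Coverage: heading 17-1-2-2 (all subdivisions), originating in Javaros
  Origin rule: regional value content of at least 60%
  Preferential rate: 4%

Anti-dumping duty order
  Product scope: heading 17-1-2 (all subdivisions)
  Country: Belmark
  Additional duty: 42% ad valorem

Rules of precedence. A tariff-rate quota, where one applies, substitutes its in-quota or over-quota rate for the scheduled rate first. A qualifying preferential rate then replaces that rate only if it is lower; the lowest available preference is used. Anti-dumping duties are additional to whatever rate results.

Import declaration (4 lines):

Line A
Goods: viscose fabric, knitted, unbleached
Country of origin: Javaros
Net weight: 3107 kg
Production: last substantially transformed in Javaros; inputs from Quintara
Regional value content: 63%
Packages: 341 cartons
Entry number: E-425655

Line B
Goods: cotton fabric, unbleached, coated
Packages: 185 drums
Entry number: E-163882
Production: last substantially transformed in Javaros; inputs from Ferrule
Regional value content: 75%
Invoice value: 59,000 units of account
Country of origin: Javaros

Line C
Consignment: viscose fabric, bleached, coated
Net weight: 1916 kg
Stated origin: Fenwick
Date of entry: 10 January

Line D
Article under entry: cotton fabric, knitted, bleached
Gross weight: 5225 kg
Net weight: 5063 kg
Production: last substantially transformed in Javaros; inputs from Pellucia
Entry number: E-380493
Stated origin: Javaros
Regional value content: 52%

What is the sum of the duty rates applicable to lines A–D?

Line A: viscose → 17-2; knitted → 17-2-3; unbleached → 17-2-3-3. Scheduled 34%. Javaros agreement on 17-1: 17-2-3-3 not covered; Javaros agreement on 17-1-2-2: 17-2-3-3 not covered. → 34%.
Line B: cotton → 17-1; coated → 17-1-3; unbleached → 17-1-3-3. Scheduled 5%. Javaros agreement on 17-1: not wholly obtained; Javaros agreement on 17-1-2-2: 17-1-3-3 not covered. → 5%.
Line C: viscose → 17-2; coated → 17-2-1; bleached → 17-2-1-1. Scheduled 30%. No special measure applies. → 30%.
Line D: cotton → 17-1; knitted → 17-1-1; bleached → 17-1-1-3. Scheduled 23%. Javaros agreement on 17-1: not wholly obtained; Javaros agreement on 17-1-2-2: 17-1-1-3 not covered. → 23%.
Sum: 34% + 5% + 30% + 23% = 92%.

92%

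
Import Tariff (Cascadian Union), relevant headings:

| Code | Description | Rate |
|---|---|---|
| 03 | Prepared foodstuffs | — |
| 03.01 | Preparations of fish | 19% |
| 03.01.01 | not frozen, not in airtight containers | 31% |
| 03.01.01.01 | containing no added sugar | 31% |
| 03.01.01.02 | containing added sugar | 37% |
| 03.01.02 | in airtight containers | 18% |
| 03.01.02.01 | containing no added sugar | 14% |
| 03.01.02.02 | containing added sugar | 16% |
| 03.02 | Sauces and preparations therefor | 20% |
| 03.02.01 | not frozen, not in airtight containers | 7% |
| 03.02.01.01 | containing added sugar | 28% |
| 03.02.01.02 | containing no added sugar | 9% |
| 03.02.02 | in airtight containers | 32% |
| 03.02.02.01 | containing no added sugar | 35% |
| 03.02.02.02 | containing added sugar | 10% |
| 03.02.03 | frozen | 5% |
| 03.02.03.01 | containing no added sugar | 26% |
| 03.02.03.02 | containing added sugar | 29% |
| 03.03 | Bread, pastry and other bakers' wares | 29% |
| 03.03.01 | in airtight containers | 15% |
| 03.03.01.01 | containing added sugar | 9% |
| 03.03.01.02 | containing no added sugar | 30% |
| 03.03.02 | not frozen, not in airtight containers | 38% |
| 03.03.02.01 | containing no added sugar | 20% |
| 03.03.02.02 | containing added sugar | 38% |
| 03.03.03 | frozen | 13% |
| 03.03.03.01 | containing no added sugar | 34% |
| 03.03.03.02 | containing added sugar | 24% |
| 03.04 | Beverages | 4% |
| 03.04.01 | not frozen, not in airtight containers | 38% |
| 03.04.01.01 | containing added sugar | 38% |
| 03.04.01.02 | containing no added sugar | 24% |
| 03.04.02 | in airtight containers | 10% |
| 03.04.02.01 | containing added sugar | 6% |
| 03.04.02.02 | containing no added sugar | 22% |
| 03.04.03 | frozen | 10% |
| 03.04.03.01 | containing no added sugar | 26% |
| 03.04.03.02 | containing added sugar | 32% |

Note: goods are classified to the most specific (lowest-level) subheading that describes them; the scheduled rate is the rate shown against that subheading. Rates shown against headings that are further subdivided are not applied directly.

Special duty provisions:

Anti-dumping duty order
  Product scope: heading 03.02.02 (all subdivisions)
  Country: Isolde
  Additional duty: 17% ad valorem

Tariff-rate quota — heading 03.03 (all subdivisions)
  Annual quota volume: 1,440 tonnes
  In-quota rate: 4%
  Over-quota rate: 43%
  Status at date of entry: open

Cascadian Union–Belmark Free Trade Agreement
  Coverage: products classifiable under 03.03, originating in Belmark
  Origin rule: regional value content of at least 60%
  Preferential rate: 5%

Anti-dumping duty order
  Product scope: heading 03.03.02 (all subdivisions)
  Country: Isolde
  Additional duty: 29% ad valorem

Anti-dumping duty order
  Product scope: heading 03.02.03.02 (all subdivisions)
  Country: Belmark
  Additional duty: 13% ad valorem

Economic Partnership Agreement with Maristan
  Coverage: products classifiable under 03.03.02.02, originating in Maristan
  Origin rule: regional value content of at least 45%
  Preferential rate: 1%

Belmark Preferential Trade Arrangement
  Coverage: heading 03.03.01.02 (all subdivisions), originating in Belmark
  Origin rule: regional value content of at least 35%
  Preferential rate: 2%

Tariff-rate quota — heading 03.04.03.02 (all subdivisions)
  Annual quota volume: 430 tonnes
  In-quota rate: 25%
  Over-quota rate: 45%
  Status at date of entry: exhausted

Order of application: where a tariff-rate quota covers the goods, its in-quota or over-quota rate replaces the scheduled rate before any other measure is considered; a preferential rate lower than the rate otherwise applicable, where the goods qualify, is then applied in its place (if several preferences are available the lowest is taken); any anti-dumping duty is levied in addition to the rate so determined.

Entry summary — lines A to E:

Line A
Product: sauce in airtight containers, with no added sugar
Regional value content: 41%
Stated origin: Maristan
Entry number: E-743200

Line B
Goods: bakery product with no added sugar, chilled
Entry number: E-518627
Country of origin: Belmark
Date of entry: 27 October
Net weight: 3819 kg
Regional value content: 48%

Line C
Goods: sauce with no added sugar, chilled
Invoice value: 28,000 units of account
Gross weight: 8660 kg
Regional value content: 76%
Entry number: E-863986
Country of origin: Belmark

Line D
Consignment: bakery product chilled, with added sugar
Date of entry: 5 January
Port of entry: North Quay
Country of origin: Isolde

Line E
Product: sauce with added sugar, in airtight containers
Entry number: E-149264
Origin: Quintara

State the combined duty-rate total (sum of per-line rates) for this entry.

Line A: sauce → 03.02; in airtight containers → 03.02.02; with no added sugar → 03.02.02.01. Scheduled 35%. Maristan agreement on 03.03.02.02: 03.02.02.01 not covered. → 35%.
Line B: bakery product → 03.03; chilled → 03.03.02; with no added sugar → 03.03.02.01. Scheduled 20%. quota on 03.03 open → in-quota 4%; Belmark agreement on 03.03: RVC < 60%; Belmark agreement on 03.03.01.02: 03.03.02.01 not covered. → 4%.
Line C: sauce → 03.02; chilled → 03.02.01; with no added sugar → 03.02.01.02. Scheduled 9%. Belmark agreement on 03.03: 03.02.01.02 not covered; Belmark agreement on 03.03.01.02: 03.02.01.02 not covered. → 9%.
Line D: bakery product → 03.03; chilled → 03.03.02; with added sugar → 03.03.02.02. Scheduled 38%. quota on 03.03 open → in-quota 4%; anti-dumping (Isolde, 03.03.02): +29%; total 4% + 29% = 33%. → 33%.
Line E: sauce → 03.02; in airtight containers → 03.02.02; with added sugar → 03.02.02.02. Scheduled 10%. No special measure applies. → 10%.
Sum: 35% + 4% + 9% + 33% + 10% = 91%.

91%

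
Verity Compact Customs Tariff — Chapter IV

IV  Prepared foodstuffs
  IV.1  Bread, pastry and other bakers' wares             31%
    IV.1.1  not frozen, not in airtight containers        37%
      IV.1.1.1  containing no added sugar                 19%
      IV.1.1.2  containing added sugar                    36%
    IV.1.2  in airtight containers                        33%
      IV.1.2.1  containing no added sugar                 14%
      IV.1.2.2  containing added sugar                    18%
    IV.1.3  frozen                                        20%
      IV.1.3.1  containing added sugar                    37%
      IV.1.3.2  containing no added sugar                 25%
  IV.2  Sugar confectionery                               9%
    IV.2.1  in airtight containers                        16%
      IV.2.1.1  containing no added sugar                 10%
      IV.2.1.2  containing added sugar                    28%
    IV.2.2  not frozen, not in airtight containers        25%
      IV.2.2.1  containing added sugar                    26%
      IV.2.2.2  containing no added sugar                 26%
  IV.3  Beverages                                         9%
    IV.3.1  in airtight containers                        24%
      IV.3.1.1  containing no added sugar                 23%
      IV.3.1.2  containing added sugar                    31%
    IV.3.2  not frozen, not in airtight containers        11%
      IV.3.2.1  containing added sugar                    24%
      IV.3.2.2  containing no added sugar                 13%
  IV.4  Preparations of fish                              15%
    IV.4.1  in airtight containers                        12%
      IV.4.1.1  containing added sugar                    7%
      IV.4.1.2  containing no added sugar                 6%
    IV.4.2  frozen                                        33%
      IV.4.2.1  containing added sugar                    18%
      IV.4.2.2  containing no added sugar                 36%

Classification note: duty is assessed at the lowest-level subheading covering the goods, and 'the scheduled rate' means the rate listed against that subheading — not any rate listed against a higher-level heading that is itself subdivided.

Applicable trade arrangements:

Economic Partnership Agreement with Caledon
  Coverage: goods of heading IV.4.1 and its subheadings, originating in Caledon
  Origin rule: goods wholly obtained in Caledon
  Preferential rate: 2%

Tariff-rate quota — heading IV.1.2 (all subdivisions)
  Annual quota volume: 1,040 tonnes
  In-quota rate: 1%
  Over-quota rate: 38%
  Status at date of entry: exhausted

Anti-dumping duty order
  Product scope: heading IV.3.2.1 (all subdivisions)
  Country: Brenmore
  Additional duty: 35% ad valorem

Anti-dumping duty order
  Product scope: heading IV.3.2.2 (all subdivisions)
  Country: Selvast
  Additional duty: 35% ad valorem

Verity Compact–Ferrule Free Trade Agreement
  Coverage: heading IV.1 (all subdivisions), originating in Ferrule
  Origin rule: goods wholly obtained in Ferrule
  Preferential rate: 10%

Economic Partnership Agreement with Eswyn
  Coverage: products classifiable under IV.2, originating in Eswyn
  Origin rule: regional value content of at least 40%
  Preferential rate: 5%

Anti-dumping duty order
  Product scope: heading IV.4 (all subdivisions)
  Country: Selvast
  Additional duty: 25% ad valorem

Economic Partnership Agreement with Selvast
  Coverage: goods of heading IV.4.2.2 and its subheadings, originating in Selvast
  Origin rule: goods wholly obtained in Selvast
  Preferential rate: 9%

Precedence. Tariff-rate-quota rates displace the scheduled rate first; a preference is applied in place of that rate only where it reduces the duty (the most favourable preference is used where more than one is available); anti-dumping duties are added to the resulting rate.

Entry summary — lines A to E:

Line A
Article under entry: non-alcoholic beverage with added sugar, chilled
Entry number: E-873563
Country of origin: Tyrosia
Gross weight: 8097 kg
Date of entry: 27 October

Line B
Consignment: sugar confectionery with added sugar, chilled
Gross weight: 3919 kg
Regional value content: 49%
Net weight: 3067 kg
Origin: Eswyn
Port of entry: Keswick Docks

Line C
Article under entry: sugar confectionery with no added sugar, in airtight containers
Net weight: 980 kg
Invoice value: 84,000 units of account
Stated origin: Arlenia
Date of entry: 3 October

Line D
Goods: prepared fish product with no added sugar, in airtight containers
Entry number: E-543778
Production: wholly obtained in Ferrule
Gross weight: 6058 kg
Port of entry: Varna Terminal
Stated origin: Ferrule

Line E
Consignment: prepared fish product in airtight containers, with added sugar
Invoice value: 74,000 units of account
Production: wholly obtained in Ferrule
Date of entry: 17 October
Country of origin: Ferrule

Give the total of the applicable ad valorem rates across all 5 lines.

52%

Line A: non-alcoholic beverage → IV.3; chilled → IV.3.2; with added sugar → IV.3.2.1. Scheduled 24%. No special measure applies. → 24%.
Line B: sugar confectionery → IV.2; chilled → IV.2.2; with added sugar → IV.2.2.1. Scheduled 26%. Eswyn agreement on IV.2: RVC ≥ 40% → 5% available; preferential 5%. → 5%.
Line C: sugar confectionery → IV.2; in airtight containers → IV.2.1; with no added sugar → IV.2.1.1. Scheduled 10%. No special measure applies. → 10%.
Line D: prepared fish product → IV.4; in airtight containers → IV.4.1; with no added sugar → IV.4.1.2. Scheduled 6%. Ferrule agreement on IV.1: IV.4.1.2 not covered. → 6%.
Line E: prepared fish product → IV.4; in airtight containers → IV.4.1; with added sugar → IV.4.1.1. Scheduled 7%. Ferrule agreement on IV.1: IV.4.1.1 not covered. → 7%.
Sum: 24% + 5% + 10% + 6% + 7% = 52%.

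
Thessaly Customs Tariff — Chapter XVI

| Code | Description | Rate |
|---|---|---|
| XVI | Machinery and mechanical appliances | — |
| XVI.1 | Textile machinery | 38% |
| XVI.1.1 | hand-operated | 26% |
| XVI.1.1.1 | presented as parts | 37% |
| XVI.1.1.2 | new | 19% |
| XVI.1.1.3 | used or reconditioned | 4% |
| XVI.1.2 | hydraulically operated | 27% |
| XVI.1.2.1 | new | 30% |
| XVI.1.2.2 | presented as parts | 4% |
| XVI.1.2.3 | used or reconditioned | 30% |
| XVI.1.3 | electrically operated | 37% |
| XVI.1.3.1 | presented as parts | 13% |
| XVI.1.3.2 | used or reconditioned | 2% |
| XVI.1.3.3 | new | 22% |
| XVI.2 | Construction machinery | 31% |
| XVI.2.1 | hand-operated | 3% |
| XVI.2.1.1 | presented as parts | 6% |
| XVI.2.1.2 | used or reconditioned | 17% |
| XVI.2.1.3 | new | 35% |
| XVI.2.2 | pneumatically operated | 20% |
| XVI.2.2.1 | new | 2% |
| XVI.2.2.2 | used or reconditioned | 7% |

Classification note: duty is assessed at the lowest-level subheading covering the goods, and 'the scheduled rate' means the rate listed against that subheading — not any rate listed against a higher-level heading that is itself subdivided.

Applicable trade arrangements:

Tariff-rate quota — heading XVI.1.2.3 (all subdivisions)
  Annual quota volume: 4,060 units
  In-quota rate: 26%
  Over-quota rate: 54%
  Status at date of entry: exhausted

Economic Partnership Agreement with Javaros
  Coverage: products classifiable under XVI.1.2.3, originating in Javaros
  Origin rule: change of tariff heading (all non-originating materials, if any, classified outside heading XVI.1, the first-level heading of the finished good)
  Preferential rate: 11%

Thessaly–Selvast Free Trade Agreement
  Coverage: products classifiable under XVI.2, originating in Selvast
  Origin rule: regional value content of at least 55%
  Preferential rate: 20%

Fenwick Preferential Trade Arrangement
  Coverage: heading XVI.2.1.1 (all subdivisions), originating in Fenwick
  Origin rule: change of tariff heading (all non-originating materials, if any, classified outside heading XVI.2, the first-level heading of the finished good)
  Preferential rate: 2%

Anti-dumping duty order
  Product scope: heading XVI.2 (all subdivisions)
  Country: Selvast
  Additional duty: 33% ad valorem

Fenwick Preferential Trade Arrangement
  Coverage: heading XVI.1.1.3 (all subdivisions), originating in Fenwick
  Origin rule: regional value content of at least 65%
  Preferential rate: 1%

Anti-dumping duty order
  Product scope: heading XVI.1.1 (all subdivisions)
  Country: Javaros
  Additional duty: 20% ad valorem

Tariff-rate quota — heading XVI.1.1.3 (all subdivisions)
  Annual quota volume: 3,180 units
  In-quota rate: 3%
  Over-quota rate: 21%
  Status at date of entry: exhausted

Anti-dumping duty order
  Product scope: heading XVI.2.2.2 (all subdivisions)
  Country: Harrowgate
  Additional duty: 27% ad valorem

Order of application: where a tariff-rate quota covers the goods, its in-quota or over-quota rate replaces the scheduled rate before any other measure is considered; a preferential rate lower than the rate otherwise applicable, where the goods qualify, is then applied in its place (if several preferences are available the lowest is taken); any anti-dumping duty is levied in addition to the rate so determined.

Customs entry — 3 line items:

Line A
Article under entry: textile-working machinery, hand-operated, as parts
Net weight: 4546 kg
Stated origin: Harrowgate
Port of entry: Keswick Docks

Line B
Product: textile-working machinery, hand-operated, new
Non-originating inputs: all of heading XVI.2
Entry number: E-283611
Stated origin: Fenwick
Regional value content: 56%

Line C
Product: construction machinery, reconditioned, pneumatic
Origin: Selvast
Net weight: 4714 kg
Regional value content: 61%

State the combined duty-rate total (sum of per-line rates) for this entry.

Line A: textile-working → XVI.1; hand-operated → XVI.1.1; as parts → XVI.1.1.1. Scheduled 37%. No special measure applies. → 37%.
Line B: textile-working → XVI.1; hand-operated → XVI.1.1; new → XVI.1.1.2. Scheduled 19%. Fenwick agreement on XVI.2.1.1: XVI.1.1.2 not covered; Fenwick agreement on XVI.1.1.3: XVI.1.1.2 not covered. → 19%.
Line C: construction → XVI.2; pneumatic → XVI.2.2; reconditioned → XVI.2.2.2. Scheduled 7%. Selvast agreement on XVI.2: RVC ≥ 55% → 20% available; preference 20% not lower than 7% → no reduction; anti-dumping (Selvast, XVI.2): +33%; total 7% + 33% = 40%. → 40%.
Sum: 37% + 19% + 40% = 96%.

96%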